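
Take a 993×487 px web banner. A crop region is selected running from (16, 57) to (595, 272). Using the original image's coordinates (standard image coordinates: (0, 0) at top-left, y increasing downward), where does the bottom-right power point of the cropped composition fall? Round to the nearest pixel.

Crop width = 595 − 16 = 579 px; one third is 193.00 px.
Crop height = 272 − 57 = 215 px; one third is 71.67 px.
The bottom-right point is two-thirds across and two-thirds down within the crop:
x = 16 + 2 × 193.00 ≈ 402; y = 57 + 2 × 71.67 ≈ 200.

x = 402 px, y = 200 px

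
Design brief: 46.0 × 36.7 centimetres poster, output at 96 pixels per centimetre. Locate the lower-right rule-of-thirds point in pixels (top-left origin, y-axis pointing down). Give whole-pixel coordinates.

In pixels the canvas is 46.0 × 96 = 4416 wide and 36.7 × 96 = 3523.2 tall.
The lower-right point is two-thirds across and two-thirds down:
x = 2 × 4416/3 ≈ 2944; y = 2 × 3523.2/3 ≈ 2349.

x = 2944 px, y = 2349 px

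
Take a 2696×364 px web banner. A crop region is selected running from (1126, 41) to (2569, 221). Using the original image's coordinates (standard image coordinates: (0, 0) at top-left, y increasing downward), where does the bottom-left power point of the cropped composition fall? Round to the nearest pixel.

(1607, 161)

Crop width = 2569 − 1126 = 1443 px; one third is 481.00 px.
Crop height = 221 − 41 = 180 px; one third is 60.00 px.
The bottom-left point is one-third across and two-thirds down within the crop:
x = 1126 + 1 × 481.00 ≈ 1607; y = 41 + 2 × 60.00 ≈ 161.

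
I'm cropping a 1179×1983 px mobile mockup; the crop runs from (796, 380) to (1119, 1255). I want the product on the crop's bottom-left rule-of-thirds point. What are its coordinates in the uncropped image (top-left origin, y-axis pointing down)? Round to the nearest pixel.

Crop width = 1119 − 796 = 323 px; one third is 107.67 px.
Crop height = 1255 − 380 = 875 px; one third is 291.67 px.
The bottom-left point is one-third across and two-thirds down within the crop:
x = 796 + 1 × 107.67 ≈ 904; y = 380 + 2 × 291.67 ≈ 963.

(904, 963)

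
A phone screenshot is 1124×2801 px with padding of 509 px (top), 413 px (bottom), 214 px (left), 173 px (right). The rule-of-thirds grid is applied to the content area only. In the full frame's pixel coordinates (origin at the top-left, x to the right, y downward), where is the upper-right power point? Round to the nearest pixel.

x = 705 px, y = 1135 px

Content width = 1124 − 214 − 173 = 737 px; content height = 2801 − 509 − 413 = 1879 px.
Upper-right is two-thirds across and one-third down within the content area.
x = 214 + 2 × 737/3 = 214 + 491.33 ≈ 705
y = 509 + 1 × 1879/3 = 509 + 626.33 ≈ 1135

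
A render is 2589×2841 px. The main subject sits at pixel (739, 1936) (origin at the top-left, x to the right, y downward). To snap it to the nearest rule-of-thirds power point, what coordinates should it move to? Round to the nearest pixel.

Third lines: x ∈ {863, 1726}, y ∈ {947, 1894}.
739 is closer to x = 863; 1936 is closer to y = 1894.
So the nearest intersection is the lower-left power point.

x = 863 px, y = 1894 px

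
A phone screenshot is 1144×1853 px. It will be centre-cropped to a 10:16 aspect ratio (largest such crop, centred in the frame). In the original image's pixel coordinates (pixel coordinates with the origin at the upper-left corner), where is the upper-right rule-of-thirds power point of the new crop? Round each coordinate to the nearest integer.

x = 763 px, y = 621 px

1144/1853 < 10/16, so the 10:16 crop keeps the full width 1144 and trims height to 1144 × 16/10 = 1830.40 px.
Top offset = (1853 − 1830.40)/2 = 11.30 px; left offset = 0.
Upper-right is two-thirds across and one-third down within the crop:
x = 0.00 + 2 × 1144.00/3 ≈ 763; y = 11.30 + 1 × 1830.40/3 ≈ 621.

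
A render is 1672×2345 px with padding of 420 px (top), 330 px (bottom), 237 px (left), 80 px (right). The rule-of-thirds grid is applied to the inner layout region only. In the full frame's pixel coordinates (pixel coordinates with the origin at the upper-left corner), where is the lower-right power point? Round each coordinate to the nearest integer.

(1140, 1483)

Content width = 1672 − 237 − 80 = 1355 px; content height = 2345 − 420 − 330 = 1595 px.
Lower-right is two-thirds across and two-thirds down within the inner layout region.
x = 237 + 2 × 1355/3 = 237 + 903.33 ≈ 1140
y = 420 + 2 × 1595/3 = 420 + 1063.33 ≈ 1483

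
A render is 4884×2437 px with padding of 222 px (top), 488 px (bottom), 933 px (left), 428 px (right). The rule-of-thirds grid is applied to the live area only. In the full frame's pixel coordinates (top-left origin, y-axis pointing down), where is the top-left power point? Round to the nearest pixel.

Content width = 4884 − 933 − 428 = 3523 px; content height = 2437 − 222 − 488 = 1727 px.
Top-left is one-third across and one-third down within the live area.
x = 933 + 1 × 3523/3 = 933 + 1174.33 ≈ 2107
y = 222 + 1 × 1727/3 = 222 + 575.67 ≈ 798

(2107, 798)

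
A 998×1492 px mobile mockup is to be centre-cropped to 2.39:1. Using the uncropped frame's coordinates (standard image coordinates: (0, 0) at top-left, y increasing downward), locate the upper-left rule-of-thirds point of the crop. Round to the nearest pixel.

998/1492 < 2.39/1, so the 2.39:1 crop keeps the full width 998 and trims height to 998 × 1/2.39 = 417.57 px.
Top offset = (1492 − 417.57)/2 = 537.21 px; left offset = 0.
Upper-left is one-third across and one-third down within the crop:
x = 0.00 + 1 × 998.00/3 ≈ 333; y = 537.21 + 1 × 417.57/3 ≈ 676.

x = 333 px, y = 676 px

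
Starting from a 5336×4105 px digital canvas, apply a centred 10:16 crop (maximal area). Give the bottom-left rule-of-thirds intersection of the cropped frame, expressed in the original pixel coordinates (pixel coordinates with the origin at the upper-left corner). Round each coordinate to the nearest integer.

(2240, 2737)

5336/4105 > 10/16, so the 10:16 crop keeps the full height 4105 and trims width to 4105 × 10/16 = 2565.62 px.
Left offset = (5336 − 2565.62)/2 = 1385.19 px; top offset = 0.
Bottom-left is one-third across and two-thirds down within the crop:
x = 1385.19 + 1 × 2565.62/3 ≈ 2240; y = 0.00 + 2 × 4105.00/3 ≈ 2737.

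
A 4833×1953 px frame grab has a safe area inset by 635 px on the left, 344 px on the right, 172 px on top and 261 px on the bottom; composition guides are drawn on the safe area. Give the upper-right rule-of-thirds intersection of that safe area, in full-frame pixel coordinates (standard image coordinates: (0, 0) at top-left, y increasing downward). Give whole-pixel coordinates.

x = 3204 px, y = 679 px

Content width = 4833 − 635 − 344 = 3854 px; content height = 1953 − 172 − 261 = 1520 px.
Upper-right is two-thirds across and one-third down within the safe area.
x = 635 + 2 × 3854/3 = 635 + 2569.33 ≈ 3204
y = 172 + 1 × 1520/3 = 172 + 506.67 ≈ 679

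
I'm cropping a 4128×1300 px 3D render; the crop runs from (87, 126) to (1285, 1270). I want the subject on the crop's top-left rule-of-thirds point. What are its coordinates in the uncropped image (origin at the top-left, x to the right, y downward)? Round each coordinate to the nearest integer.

x = 486 px, y = 507 px

Crop width = 1285 − 87 = 1198 px; one third is 399.33 px.
Crop height = 1270 − 126 = 1144 px; one third is 381.33 px.
The top-left point is one-third across and one-third down within the crop:
x = 87 + 1 × 399.33 ≈ 486; y = 126 + 1 × 381.33 ≈ 507.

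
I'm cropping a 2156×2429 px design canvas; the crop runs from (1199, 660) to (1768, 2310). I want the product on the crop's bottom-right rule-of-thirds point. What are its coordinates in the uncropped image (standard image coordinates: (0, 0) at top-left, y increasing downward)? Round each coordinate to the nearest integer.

x = 1578 px, y = 1760 px

Crop width = 1768 − 1199 = 569 px; one third is 189.67 px.
Crop height = 2310 − 660 = 1650 px; one third is 550.00 px.
The bottom-right point is two-thirds across and two-thirds down within the crop:
x = 1199 + 2 × 189.67 ≈ 1578; y = 660 + 2 × 550.00 ≈ 1760.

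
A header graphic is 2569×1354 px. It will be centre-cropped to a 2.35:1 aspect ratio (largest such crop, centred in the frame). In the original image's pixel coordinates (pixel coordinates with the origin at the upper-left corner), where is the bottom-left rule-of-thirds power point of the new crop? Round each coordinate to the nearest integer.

2569/1354 < 2.35/1, so the 2.35:1 crop keeps the full width 2569 and trims height to 2569 × 1/2.35 = 1093.19 px.
Top offset = (1354 − 1093.19)/2 = 130.40 px; left offset = 0.
Bottom-left is one-third across and two-thirds down within the crop:
x = 0.00 + 1 × 2569.00/3 ≈ 856; y = 130.40 + 2 × 1093.19/3 ≈ 859.

(856, 859)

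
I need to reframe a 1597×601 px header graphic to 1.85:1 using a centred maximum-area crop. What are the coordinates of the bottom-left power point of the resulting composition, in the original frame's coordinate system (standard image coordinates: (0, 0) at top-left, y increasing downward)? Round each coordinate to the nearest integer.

x = 613 px, y = 401 px

1597/601 > 1.85/1, so the 1.85:1 crop keeps the full height 601 and trims width to 601 × 1.85/1 = 1111.85 px.
Left offset = (1597 − 1111.85)/2 = 242.57 px; top offset = 0.
Bottom-left is one-third across and two-thirds down within the crop:
x = 242.57 + 1 × 1111.85/3 ≈ 613; y = 0.00 + 2 × 601.00/3 ≈ 401.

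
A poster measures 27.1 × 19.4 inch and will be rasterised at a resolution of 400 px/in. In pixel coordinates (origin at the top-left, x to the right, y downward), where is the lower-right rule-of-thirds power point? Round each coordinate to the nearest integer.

(7227, 5173)

In pixels the canvas is 27.1 × 400 = 10840 wide and 19.4 × 400 = 7760 tall.
The lower-right point is two-thirds across and two-thirds down:
x = 2 × 10840/3 ≈ 7227; y = 2 × 7760/3 ≈ 5173.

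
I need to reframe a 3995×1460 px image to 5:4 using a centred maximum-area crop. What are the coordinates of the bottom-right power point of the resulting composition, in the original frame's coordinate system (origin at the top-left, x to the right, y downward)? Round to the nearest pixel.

3995/1460 > 5/4, so the 5:4 crop keeps the full height 1460 and trims width to 1460 × 5/4 = 1825.00 px.
Left offset = (3995 − 1825.00)/2 = 1085.00 px; top offset = 0.
Bottom-right is two-thirds across and two-thirds down within the crop:
x = 1085.00 + 2 × 1825.00/3 ≈ 2302; y = 0.00 + 2 × 1460.00/3 ≈ 973.

x = 2302 px, y = 973 px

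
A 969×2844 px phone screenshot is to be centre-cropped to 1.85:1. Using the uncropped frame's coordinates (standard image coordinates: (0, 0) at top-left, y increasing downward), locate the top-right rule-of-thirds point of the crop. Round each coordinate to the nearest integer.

969/2844 < 1.85/1, so the 1.85:1 crop keeps the full width 969 and trims height to 969 × 1/1.85 = 523.78 px.
Top offset = (2844 − 523.78)/2 = 1160.11 px; left offset = 0.
Top-right is two-thirds across and one-third down within the crop:
x = 0.00 + 2 × 969.00/3 ≈ 646; y = 1160.11 + 1 × 523.78/3 ≈ 1335.

x = 646 px, y = 1335 px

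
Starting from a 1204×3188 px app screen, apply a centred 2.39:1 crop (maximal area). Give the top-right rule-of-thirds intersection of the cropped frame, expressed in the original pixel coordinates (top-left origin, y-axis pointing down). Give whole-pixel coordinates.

x = 803 px, y = 1510 px

1204/3188 < 2.39/1, so the 2.39:1 crop keeps the full width 1204 and trims height to 1204 × 1/2.39 = 503.77 px.
Top offset = (3188 − 503.77)/2 = 1342.12 px; left offset = 0.
Top-right is two-thirds across and one-third down within the crop:
x = 0.00 + 2 × 1204.00/3 ≈ 803; y = 1342.12 + 1 × 503.77/3 ≈ 1510.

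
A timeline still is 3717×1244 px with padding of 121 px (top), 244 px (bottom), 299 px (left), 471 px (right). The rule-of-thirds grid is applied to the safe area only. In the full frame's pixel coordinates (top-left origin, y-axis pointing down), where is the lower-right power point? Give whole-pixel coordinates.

Content width = 3717 − 299 − 471 = 2947 px; content height = 1244 − 121 − 244 = 879 px.
Lower-right is two-thirds across and two-thirds down within the safe area.
x = 299 + 2 × 2947/3 = 299 + 1964.67 ≈ 2264
y = 121 + 2 × 879/3 = 121 + 586.00 ≈ 707

(2264, 707)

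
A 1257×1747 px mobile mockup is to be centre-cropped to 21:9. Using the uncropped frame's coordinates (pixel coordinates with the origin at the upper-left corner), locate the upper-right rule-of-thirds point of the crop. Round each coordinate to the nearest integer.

1257/1747 < 21/9, so the 21:9 crop keeps the full width 1257 and trims height to 1257 × 9/21 = 538.71 px.
Top offset = (1747 − 538.71)/2 = 604.14 px; left offset = 0.
Upper-right is two-thirds across and one-third down within the crop:
x = 0.00 + 2 × 1257.00/3 ≈ 838; y = 604.14 + 1 × 538.71/3 ≈ 784.

(838, 784)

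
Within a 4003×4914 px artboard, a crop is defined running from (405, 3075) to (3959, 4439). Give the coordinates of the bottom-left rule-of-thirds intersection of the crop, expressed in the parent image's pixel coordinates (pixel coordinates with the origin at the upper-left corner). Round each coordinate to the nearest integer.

Crop width = 3959 − 405 = 3554 px; one third is 1184.67 px.
Crop height = 4439 − 3075 = 1364 px; one third is 454.67 px.
The bottom-left point is one-third across and two-thirds down within the crop:
x = 405 + 1 × 1184.67 ≈ 1590; y = 3075 + 2 × 454.67 ≈ 3984.

(1590, 3984)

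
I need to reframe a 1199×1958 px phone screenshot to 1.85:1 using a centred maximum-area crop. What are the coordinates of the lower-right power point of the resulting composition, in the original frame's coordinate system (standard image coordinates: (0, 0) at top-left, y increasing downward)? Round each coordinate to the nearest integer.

x = 799 px, y = 1087 px

1199/1958 < 1.85/1, so the 1.85:1 crop keeps the full width 1199 and trims height to 1199 × 1/1.85 = 648.11 px.
Top offset = (1958 − 648.11)/2 = 654.95 px; left offset = 0.
Lower-right is two-thirds across and two-thirds down within the crop:
x = 0.00 + 2 × 1199.00/3 ≈ 799; y = 654.95 + 2 × 648.11/3 ≈ 1087.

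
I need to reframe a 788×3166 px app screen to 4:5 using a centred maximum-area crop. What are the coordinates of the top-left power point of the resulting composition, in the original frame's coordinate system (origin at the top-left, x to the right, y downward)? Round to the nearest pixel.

788/3166 < 4/5, so the 4:5 crop keeps the full width 788 and trims height to 788 × 5/4 = 985.00 px.
Top offset = (3166 − 985.00)/2 = 1090.50 px; left offset = 0.
Top-left is one-third across and one-third down within the crop:
x = 0.00 + 1 × 788.00/3 ≈ 263; y = 1090.50 + 1 × 985.00/3 ≈ 1419.

x = 263 px, y = 1419 px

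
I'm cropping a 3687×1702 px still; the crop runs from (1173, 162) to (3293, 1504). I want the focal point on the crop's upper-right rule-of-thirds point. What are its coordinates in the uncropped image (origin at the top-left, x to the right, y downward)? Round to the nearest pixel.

x = 2586 px, y = 609 px

Crop width = 3293 − 1173 = 2120 px; one third is 706.67 px.
Crop height = 1504 − 162 = 1342 px; one third is 447.33 px.
The upper-right point is two-thirds across and one-third down within the crop:
x = 1173 + 2 × 706.67 ≈ 2586; y = 162 + 1 × 447.33 ≈ 609.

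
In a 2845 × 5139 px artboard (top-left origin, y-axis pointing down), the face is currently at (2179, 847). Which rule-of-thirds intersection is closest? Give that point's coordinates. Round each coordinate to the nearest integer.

x = 1897 px, y = 1713 px

Third lines: x ∈ {948, 1897}, y ∈ {1713, 3426}.
2179 is closer to x = 1897; 847 is closer to y = 1713.
So the nearest intersection is the upper-right power point.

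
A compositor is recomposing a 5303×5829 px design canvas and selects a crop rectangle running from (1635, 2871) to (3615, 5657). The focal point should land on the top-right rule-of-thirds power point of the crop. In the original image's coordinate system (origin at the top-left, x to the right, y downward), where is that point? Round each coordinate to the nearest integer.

Crop width = 3615 − 1635 = 1980 px; one third is 660.00 px.
Crop height = 5657 − 2871 = 2786 px; one third is 928.67 px.
The top-right point is two-thirds across and one-third down within the crop:
x = 1635 + 2 × 660.00 ≈ 2955; y = 2871 + 1 × 928.67 ≈ 3800.

x = 2955 px, y = 3800 px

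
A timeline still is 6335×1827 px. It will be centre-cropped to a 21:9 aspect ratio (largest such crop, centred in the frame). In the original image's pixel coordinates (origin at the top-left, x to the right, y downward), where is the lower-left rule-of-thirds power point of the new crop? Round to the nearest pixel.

x = 2457 px, y = 1218 px

6335/1827 > 21/9, so the 21:9 crop keeps the full height 1827 and trims width to 1827 × 21/9 = 4263.00 px.
Left offset = (6335 − 4263.00)/2 = 1036.00 px; top offset = 0.
Lower-left is one-third across and two-thirds down within the crop:
x = 1036.00 + 1 × 4263.00/3 ≈ 2457; y = 0.00 + 2 × 1827.00/3 ≈ 1218.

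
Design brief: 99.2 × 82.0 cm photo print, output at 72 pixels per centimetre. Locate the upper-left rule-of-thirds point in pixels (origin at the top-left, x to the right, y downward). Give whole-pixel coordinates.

In pixels the canvas is 99.2 × 72 = 7142.4 wide and 82.0 × 72 = 5904 tall.
The upper-left point is one-third across and one-third down:
x = 1 × 7142.4/3 ≈ 2381; y = 1 × 5904/3 ≈ 1968.

(2381, 1968)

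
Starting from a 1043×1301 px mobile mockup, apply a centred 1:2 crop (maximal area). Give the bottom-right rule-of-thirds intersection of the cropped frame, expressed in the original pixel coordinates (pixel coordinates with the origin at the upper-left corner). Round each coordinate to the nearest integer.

1043/1301 > 1/2, so the 1:2 crop keeps the full height 1301 and trims width to 1301 × 1/2 = 650.50 px.
Left offset = (1043 − 650.50)/2 = 196.25 px; top offset = 0.
Bottom-right is two-thirds across and two-thirds down within the crop:
x = 196.25 + 2 × 650.50/3 ≈ 630; y = 0.00 + 2 × 1301.00/3 ≈ 867.

(630, 867)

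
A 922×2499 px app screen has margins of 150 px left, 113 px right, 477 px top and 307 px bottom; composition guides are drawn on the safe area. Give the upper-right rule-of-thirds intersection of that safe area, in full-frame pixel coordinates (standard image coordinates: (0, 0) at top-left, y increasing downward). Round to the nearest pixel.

(589, 1049)

Content width = 922 − 150 − 113 = 659 px; content height = 2499 − 477 − 307 = 1715 px.
Upper-right is two-thirds across and one-third down within the safe area.
x = 150 + 2 × 659/3 = 150 + 439.33 ≈ 589
y = 477 + 1 × 1715/3 = 477 + 571.67 ≈ 1049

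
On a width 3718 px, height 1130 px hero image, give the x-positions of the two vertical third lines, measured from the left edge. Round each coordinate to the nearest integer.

x = 1239 px and x = 2479 px

3718 / 3 = 1239.33, so the vertical lines sit at one and two thirds of 3718.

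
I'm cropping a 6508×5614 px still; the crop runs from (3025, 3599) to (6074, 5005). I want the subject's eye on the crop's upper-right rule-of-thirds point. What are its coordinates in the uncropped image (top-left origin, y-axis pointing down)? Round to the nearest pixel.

Crop width = 6074 − 3025 = 3049 px; one third is 1016.33 px.
Crop height = 5005 − 3599 = 1406 px; one third is 468.67 px.
The upper-right point is two-thirds across and one-third down within the crop:
x = 3025 + 2 × 1016.33 ≈ 5058; y = 3599 + 1 × 468.67 ≈ 4068.

(5058, 4068)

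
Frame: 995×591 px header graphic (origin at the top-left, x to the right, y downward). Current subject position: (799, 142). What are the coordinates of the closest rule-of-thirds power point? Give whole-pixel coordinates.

Third lines: x ∈ {332, 663}, y ∈ {197, 394}.
799 is closer to x = 663; 142 is closer to y = 197.
So the nearest intersection is the upper-right power point.

(663, 197)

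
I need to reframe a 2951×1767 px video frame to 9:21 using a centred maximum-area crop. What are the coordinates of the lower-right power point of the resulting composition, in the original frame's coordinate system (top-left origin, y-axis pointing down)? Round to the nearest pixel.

2951/1767 > 9/21, so the 9:21 crop keeps the full height 1767 and trims width to 1767 × 9/21 = 757.29 px.
Left offset = (2951 − 757.29)/2 = 1096.86 px; top offset = 0.
Lower-right is two-thirds across and two-thirds down within the crop:
x = 1096.86 + 2 × 757.29/3 ≈ 1602; y = 0.00 + 2 × 1767.00/3 ≈ 1178.

x = 1602 px, y = 1178 px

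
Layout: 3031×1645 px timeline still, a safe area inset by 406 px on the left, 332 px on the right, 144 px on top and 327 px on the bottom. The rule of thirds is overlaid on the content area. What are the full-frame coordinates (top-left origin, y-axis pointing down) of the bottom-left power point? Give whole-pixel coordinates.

Content width = 3031 − 406 − 332 = 2293 px; content height = 1645 − 144 − 327 = 1174 px.
Bottom-left is one-third across and two-thirds down within the content area.
x = 406 + 1 × 2293/3 = 406 + 764.33 ≈ 1170
y = 144 + 2 × 1174/3 = 144 + 782.67 ≈ 927

x = 1170 px, y = 927 px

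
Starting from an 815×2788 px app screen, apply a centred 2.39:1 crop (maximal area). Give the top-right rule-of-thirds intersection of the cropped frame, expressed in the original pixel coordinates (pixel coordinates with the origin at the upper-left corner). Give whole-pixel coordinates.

(543, 1337)

815/2788 < 2.39/1, so the 2.39:1 crop keeps the full width 815 and trims height to 815 × 1/2.39 = 341.00 px.
Top offset = (2788 − 341.00)/2 = 1223.50 px; left offset = 0.
Top-right is two-thirds across and one-third down within the crop:
x = 0.00 + 2 × 815.00/3 ≈ 543; y = 1223.50 + 1 × 341.00/3 ≈ 1337.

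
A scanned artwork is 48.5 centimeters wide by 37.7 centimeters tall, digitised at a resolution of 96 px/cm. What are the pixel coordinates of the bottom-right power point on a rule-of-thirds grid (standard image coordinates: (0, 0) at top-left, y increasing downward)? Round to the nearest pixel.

In pixels the canvas is 48.5 × 96 = 4656 wide and 37.7 × 96 = 3619.2 tall.
The bottom-right point is two-thirds across and two-thirds down:
x = 2 × 4656/3 ≈ 3104; y = 2 × 3619.2/3 ≈ 2413.

x = 3104 px, y = 2413 px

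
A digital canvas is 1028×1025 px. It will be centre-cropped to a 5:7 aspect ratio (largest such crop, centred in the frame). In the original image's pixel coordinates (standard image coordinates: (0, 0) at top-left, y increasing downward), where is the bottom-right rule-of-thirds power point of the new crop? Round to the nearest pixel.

1028/1025 > 5/7, so the 5:7 crop keeps the full height 1025 and trims width to 1025 × 5/7 = 732.14 px.
Left offset = (1028 − 732.14)/2 = 147.93 px; top offset = 0.
Bottom-right is two-thirds across and two-thirds down within the crop:
x = 147.93 + 2 × 732.14/3 ≈ 636; y = 0.00 + 2 × 1025.00/3 ≈ 683.

(636, 683)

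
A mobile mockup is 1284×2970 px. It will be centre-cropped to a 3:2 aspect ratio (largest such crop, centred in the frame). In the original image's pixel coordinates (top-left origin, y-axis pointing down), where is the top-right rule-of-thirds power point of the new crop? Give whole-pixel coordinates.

1284/2970 < 3/2, so the 3:2 crop keeps the full width 1284 and trims height to 1284 × 2/3 = 856.00 px.
Top offset = (2970 − 856.00)/2 = 1057.00 px; left offset = 0.
Top-right is two-thirds across and one-third down within the crop:
x = 0.00 + 2 × 1284.00/3 ≈ 856; y = 1057.00 + 1 × 856.00/3 ≈ 1342.

(856, 1342)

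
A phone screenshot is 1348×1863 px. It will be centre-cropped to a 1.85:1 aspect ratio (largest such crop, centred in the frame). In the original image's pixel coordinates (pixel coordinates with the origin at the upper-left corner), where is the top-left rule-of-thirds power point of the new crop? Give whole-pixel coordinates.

1348/1863 < 1.85/1, so the 1.85:1 crop keeps the full width 1348 and trims height to 1348 × 1/1.85 = 728.65 px.
Top offset = (1863 − 728.65)/2 = 567.18 px; left offset = 0.
Top-left is one-third across and one-third down within the crop:
x = 0.00 + 1 × 1348.00/3 ≈ 449; y = 567.18 + 1 × 728.65/3 ≈ 810.

(449, 810)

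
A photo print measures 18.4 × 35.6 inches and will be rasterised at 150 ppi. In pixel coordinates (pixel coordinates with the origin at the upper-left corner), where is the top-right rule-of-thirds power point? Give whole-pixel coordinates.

In pixels the canvas is 18.4 × 150 = 2760 wide and 35.6 × 150 = 5340 tall.
The top-right point is two-thirds across and one-third down:
x = 2 × 2760/3 ≈ 1840; y = 1 × 5340/3 ≈ 1780.

(1840, 1780)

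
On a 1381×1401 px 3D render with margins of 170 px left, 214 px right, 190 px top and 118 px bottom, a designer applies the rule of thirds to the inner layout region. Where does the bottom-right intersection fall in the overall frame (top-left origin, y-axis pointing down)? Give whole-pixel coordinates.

Content width = 1381 − 170 − 214 = 997 px; content height = 1401 − 190 − 118 = 1093 px.
Bottom-right is two-thirds across and two-thirds down within the inner layout region.
x = 170 + 2 × 997/3 = 170 + 664.67 ≈ 835
y = 190 + 2 × 1093/3 = 190 + 728.67 ≈ 919

(835, 919)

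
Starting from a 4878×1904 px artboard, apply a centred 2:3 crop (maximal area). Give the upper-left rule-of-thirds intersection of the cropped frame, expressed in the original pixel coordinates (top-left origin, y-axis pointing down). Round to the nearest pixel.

4878/1904 > 2/3, so the 2:3 crop keeps the full height 1904 and trims width to 1904 × 2/3 = 1269.33 px.
Left offset = (4878 − 1269.33)/2 = 1804.33 px; top offset = 0.
Upper-left is one-third across and one-third down within the crop:
x = 1804.33 + 1 × 1269.33/3 ≈ 2227; y = 0.00 + 1 × 1904.00/3 ≈ 635.

(2227, 635)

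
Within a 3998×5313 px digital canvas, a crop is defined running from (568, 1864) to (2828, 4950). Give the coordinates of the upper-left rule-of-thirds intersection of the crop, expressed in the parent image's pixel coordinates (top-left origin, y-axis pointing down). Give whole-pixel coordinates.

Crop width = 2828 − 568 = 2260 px; one third is 753.33 px.
Crop height = 4950 − 1864 = 3086 px; one third is 1028.67 px.
The upper-left point is one-third across and one-third down within the crop:
x = 568 + 1 × 753.33 ≈ 1321; y = 1864 + 1 × 1028.67 ≈ 2893.

(1321, 2893)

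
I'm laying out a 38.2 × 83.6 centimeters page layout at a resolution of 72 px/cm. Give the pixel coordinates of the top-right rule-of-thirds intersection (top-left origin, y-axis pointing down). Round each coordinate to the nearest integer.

x = 1834 px, y = 2006 px

In pixels the canvas is 38.2 × 72 = 2750.4 wide and 83.6 × 72 = 6019.2 tall.
The top-right point is two-thirds across and one-third down:
x = 2 × 2750.4/3 ≈ 1834; y = 1 × 6019.2/3 ≈ 2006.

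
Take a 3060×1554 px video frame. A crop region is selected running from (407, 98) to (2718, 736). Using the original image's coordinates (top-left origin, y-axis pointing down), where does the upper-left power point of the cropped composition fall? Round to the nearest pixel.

x = 1177 px, y = 311 px

Crop width = 2718 − 407 = 2311 px; one third is 770.33 px.
Crop height = 736 − 98 = 638 px; one third is 212.67 px.
The upper-left point is one-third across and one-third down within the crop:
x = 407 + 1 × 770.33 ≈ 1177; y = 98 + 1 × 212.67 ≈ 311.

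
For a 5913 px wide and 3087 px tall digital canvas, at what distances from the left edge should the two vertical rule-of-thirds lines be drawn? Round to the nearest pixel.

5913 / 3 = 1971, so the vertical lines sit at one and two thirds of 5913.

x = 1971 px and x = 3942 px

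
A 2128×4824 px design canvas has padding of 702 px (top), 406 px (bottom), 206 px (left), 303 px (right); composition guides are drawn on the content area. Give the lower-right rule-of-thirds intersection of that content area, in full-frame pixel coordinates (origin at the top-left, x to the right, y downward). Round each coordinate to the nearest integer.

(1285, 3179)

Content width = 2128 − 206 − 303 = 1619 px; content height = 4824 − 702 − 406 = 3716 px.
Lower-right is two-thirds across and two-thirds down within the content area.
x = 206 + 2 × 1619/3 = 206 + 1079.33 ≈ 1285
y = 702 + 2 × 3716/3 = 702 + 2477.33 ≈ 3179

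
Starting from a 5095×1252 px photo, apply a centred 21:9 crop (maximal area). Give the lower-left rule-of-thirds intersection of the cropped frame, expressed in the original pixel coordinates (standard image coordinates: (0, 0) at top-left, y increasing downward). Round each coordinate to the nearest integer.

(2061, 835)

5095/1252 > 21/9, so the 21:9 crop keeps the full height 1252 and trims width to 1252 × 21/9 = 2921.33 px.
Left offset = (5095 − 2921.33)/2 = 1086.83 px; top offset = 0.
Lower-left is one-third across and two-thirds down within the crop:
x = 1086.83 + 1 × 2921.33/3 ≈ 2061; y = 0.00 + 2 × 1252.00/3 ≈ 835.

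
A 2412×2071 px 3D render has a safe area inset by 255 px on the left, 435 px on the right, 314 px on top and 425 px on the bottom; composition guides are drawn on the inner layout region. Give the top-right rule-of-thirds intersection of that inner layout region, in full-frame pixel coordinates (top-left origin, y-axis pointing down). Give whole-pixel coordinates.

(1403, 758)

Content width = 2412 − 255 − 435 = 1722 px; content height = 2071 − 314 − 425 = 1332 px.
Top-right is two-thirds across and one-third down within the inner layout region.
x = 255 + 2 × 1722/3 = 255 + 1148.00 ≈ 1403
y = 314 + 1 × 1332/3 = 314 + 444.00 ≈ 758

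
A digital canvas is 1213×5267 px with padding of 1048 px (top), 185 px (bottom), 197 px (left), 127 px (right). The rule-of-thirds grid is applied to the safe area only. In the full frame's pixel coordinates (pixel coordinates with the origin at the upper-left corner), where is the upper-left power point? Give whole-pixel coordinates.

(493, 2393)

Content width = 1213 − 197 − 127 = 889 px; content height = 5267 − 1048 − 185 = 4034 px.
Upper-left is one-third across and one-third down within the safe area.
x = 197 + 1 × 889/3 = 197 + 296.33 ≈ 493
y = 1048 + 1 × 4034/3 = 1048 + 1344.67 ≈ 2393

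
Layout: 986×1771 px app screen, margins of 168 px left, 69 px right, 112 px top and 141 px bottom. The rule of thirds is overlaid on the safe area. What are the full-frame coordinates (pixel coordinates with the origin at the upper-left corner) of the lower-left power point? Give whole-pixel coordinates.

(418, 1124)

Content width = 986 − 168 − 69 = 749 px; content height = 1771 − 112 − 141 = 1518 px.
Lower-left is one-third across and two-thirds down within the safe area.
x = 168 + 1 × 749/3 = 168 + 249.67 ≈ 418
y = 112 + 2 × 1518/3 = 112 + 1012.00 ≈ 1124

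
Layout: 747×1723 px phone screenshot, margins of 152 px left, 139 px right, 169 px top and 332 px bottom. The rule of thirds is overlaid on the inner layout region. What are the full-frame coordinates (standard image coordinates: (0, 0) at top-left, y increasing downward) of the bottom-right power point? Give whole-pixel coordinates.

Content width = 747 − 152 − 139 = 456 px; content height = 1723 − 169 − 332 = 1222 px.
Bottom-right is two-thirds across and two-thirds down within the inner layout region.
x = 152 + 2 × 456/3 = 152 + 304.00 ≈ 456
y = 169 + 2 × 1222/3 = 169 + 814.67 ≈ 984

x = 456 px, y = 984 px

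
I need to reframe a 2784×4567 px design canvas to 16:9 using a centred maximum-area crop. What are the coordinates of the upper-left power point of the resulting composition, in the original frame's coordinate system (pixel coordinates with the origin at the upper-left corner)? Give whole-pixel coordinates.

2784/4567 < 16/9, so the 16:9 crop keeps the full width 2784 and trims height to 2784 × 9/16 = 1566.00 px.
Top offset = (4567 − 1566.00)/2 = 1500.50 px; left offset = 0.
Upper-left is one-third across and one-third down within the crop:
x = 0.00 + 1 × 2784.00/3 ≈ 928; y = 1500.50 + 1 × 1566.00/3 ≈ 2023.

(928, 2023)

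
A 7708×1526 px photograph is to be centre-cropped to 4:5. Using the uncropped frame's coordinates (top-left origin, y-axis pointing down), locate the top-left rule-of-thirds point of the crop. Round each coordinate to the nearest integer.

(3651, 509)

7708/1526 > 4/5, so the 4:5 crop keeps the full height 1526 and trims width to 1526 × 4/5 = 1220.80 px.
Left offset = (7708 − 1220.80)/2 = 3243.60 px; top offset = 0.
Top-left is one-third across and one-third down within the crop:
x = 3243.60 + 1 × 1220.80/3 ≈ 3651; y = 0.00 + 1 × 1526.00/3 ≈ 509.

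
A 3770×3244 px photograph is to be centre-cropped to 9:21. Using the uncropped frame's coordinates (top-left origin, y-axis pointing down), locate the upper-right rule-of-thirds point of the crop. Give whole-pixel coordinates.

x = 2117 px, y = 1081 px

3770/3244 > 9/21, so the 9:21 crop keeps the full height 3244 and trims width to 3244 × 9/21 = 1390.29 px.
Left offset = (3770 − 1390.29)/2 = 1189.86 px; top offset = 0.
Upper-right is two-thirds across and one-third down within the crop:
x = 1189.86 + 2 × 1390.29/3 ≈ 2117; y = 0.00 + 1 × 3244.00/3 ≈ 1081.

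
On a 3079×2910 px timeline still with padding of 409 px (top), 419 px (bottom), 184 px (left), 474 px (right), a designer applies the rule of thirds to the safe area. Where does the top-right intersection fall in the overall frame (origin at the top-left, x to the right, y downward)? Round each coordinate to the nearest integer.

x = 1798 px, y = 1103 px

Content width = 3079 − 184 − 474 = 2421 px; content height = 2910 − 409 − 419 = 2082 px.
Top-right is two-thirds across and one-third down within the safe area.
x = 184 + 2 × 2421/3 = 184 + 1614.00 ≈ 1798
y = 409 + 1 × 2082/3 = 409 + 694.00 ≈ 1103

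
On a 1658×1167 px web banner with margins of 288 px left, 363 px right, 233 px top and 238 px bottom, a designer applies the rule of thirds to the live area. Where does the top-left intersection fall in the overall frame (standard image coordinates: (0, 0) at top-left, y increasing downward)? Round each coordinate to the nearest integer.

Content width = 1658 − 288 − 363 = 1007 px; content height = 1167 − 233 − 238 = 696 px.
Top-left is one-third across and one-third down within the live area.
x = 288 + 1 × 1007/3 = 288 + 335.67 ≈ 624
y = 233 + 1 × 696/3 = 233 + 232.00 ≈ 465

(624, 465)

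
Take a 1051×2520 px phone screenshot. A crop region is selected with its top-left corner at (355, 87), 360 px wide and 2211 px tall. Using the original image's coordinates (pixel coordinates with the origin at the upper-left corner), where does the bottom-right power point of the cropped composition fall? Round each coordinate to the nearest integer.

x = 595 px, y = 1561 px

One third of the crop width 360 is 120.00 px.
One third of the crop height 2211 is 737.00 px.
The bottom-right point is two-thirds across and two-thirds down within the crop:
x = 355 + 2 × 120.00 ≈ 595; y = 87 + 2 × 737.00 ≈ 1561.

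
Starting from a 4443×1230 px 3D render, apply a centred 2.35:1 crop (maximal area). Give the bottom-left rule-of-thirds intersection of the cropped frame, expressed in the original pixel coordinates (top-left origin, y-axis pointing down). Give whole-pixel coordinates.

(1740, 820)

4443/1230 > 2.35/1, so the 2.35:1 crop keeps the full height 1230 and trims width to 1230 × 2.35/1 = 2890.50 px.
Left offset = (4443 − 2890.50)/2 = 776.25 px; top offset = 0.
Bottom-left is one-third across and two-thirds down within the crop:
x = 776.25 + 1 × 2890.50/3 ≈ 1740; y = 0.00 + 2 × 1230.00/3 ≈ 820.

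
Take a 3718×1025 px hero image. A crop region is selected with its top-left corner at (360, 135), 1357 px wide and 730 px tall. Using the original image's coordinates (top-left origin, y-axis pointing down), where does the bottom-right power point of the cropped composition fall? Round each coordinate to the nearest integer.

x = 1265 px, y = 622 px

One third of the crop width 1357 is 452.33 px.
One third of the crop height 730 is 243.33 px.
The bottom-right point is two-thirds across and two-thirds down within the crop:
x = 360 + 2 × 452.33 ≈ 1265; y = 135 + 2 × 243.33 ≈ 622.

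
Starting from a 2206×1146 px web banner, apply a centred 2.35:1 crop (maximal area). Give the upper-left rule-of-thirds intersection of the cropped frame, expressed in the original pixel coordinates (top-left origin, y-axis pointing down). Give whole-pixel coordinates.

x = 735 px, y = 417 px

2206/1146 < 2.35/1, so the 2.35:1 crop keeps the full width 2206 and trims height to 2206 × 1/2.35 = 938.72 px.
Top offset = (1146 − 938.72)/2 = 103.64 px; left offset = 0.
Upper-left is one-third across and one-third down within the crop:
x = 0.00 + 1 × 2206.00/3 ≈ 735; y = 103.64 + 1 × 938.72/3 ≈ 417.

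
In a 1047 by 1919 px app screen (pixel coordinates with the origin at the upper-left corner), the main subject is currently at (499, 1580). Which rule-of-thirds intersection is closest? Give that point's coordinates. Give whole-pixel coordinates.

(349, 1279)

Third lines: x ∈ {349, 698}, y ∈ {640, 1279}.
499 is closer to x = 349; 1580 is closer to y = 1279.
So the nearest intersection is the lower-left power point.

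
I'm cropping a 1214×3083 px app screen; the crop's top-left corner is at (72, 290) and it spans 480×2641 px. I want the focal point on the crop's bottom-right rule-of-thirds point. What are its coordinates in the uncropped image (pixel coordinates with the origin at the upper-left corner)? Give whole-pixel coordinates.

(392, 2051)

One third of the crop width 480 is 160.00 px.
One third of the crop height 2641 is 880.33 px.
The bottom-right point is two-thirds across and two-thirds down within the crop:
x = 72 + 2 × 160.00 ≈ 392; y = 290 + 2 × 880.33 ≈ 2051.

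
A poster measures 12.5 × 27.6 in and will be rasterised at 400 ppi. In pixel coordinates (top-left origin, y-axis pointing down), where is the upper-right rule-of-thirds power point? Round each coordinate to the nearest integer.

In pixels the canvas is 12.5 × 400 = 5000 wide and 27.6 × 400 = 11040 tall.
The upper-right point is two-thirds across and one-third down:
x = 2 × 5000/3 ≈ 3333; y = 1 × 11040/3 ≈ 3680.

(3333, 3680)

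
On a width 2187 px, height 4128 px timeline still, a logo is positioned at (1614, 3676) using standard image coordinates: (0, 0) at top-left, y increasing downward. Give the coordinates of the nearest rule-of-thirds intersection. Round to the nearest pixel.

Third lines: x ∈ {729, 1458}, y ∈ {1376, 2752}.
1614 is closer to x = 1458; 3676 is closer to y = 2752.
So the nearest intersection is the lower-right power point.

(1458, 2752)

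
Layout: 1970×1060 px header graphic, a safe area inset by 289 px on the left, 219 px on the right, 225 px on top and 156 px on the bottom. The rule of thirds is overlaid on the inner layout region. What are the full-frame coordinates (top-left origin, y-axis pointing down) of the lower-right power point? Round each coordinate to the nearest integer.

(1264, 678)

Content width = 1970 − 289 − 219 = 1462 px; content height = 1060 − 225 − 156 = 679 px.
Lower-right is two-thirds across and two-thirds down within the inner layout region.
x = 289 + 2 × 1462/3 = 289 + 974.67 ≈ 1264
y = 225 + 2 × 679/3 = 225 + 452.67 ≈ 678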